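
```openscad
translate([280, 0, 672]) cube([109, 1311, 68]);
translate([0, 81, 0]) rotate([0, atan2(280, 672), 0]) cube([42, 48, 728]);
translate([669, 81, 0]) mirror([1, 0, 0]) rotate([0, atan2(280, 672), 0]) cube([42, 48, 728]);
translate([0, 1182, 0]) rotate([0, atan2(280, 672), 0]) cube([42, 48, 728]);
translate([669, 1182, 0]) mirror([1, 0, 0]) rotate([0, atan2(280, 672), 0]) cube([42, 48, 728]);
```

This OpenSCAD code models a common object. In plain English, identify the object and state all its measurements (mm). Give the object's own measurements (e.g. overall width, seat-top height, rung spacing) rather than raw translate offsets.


A sawhorse. A 109×1311×68 mm beam (x, y, z) sits on two A-frame leg pairs. Each pair is two raked legs of 42×48 mm section (48 mm along y) splaying symmetrically in x. Each leg rises 672 mm vertically over 280 mm of horizontal reach and is 728 mm long along its own axis. Every leg's outer bottom edge rests on the floor and its outer top edge meets a bottom edge of the beam — the left legs (tilting toward +x) meet the beam's −x bottom edge, the right legs (their mirror images, tilting toward −x) meet its +x bottom edge — so the leg tops tuck under the beam, the beam's underside is 672 mm above the floor, and the feet are 669 mm apart outside-to-outside with the beam centred between them. The two leg pairs are set in 81 mm from either end of the beam.


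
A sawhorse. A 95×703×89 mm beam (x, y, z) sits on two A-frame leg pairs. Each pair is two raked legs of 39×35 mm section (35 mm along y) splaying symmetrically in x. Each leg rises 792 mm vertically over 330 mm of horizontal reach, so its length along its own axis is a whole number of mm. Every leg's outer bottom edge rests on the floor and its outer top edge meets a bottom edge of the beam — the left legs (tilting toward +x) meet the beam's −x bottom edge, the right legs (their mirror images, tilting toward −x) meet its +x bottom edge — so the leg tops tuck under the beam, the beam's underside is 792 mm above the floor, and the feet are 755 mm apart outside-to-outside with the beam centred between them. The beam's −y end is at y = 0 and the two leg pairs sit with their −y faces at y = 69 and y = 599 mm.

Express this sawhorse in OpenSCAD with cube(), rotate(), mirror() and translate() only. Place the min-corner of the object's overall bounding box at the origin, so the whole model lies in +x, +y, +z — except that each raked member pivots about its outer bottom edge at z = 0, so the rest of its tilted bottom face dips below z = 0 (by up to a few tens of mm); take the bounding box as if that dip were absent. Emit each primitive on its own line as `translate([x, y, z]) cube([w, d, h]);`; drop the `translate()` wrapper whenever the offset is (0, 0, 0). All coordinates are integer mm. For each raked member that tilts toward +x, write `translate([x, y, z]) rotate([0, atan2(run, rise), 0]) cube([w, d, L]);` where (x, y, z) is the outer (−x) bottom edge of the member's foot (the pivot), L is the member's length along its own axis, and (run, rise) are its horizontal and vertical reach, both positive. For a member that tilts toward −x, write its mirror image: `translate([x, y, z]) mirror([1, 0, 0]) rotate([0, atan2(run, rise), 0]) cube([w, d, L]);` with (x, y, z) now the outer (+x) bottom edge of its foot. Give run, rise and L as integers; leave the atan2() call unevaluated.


// leg length = √(330² + 792²) = 858
// right-leg outer foot x = 2·330 + 95 = 755
// beam min-corner = (330, 0, 792)
translate([330, 0, 792]) cube([95, 703, 89]);
translate([0, 69, 0]) rotate([0, atan2(330, 792), 0]) cube([39, 35, 858]);
translate([755, 69, 0]) mirror([1, 0, 0]) rotate([0, atan2(330, 792), 0]) cube([39, 35, 858]);
translate([0, 599, 0]) rotate([0, atan2(330, 792), 0]) cube([39, 35, 858]);
translate([755, 599, 0]) mirror([1, 0, 0]) rotate([0, atan2(330, 792), 0]) cube([39, 35, 858]);


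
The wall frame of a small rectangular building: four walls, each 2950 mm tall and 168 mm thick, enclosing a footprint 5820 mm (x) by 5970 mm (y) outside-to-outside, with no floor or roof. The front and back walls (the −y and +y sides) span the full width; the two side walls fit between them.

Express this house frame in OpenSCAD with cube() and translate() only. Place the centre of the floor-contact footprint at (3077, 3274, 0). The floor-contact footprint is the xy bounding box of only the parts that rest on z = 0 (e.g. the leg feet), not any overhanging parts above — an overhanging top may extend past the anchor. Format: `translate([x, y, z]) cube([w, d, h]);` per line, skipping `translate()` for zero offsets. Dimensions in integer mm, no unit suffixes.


translate([167, 289, 0]) cube([5820, 168, 2950]);
translate([167, 6091, 0]) cube([5820, 168, 2950]);
translate([167, 457, 0]) cube([168, 5634, 2950]);
translate([5819, 457, 0]) cube([168, 5634, 2950]);


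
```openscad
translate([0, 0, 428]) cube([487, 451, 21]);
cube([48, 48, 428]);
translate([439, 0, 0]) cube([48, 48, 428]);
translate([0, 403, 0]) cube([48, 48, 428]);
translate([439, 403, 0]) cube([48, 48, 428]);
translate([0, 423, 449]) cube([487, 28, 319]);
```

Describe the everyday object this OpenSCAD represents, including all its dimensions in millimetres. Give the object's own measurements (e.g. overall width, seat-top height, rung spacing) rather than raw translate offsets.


A chair. The seat is a 487×451×21 mm slab with its top at z = 449 mm, on four 48×48 mm corner legs (flush with the seat edges, standing on z = 0). A flat backrest 28 mm thick, 319 mm tall, spans the full seat width and rises from the seat top along its +y edge, rear face flush with the rear of the seat.


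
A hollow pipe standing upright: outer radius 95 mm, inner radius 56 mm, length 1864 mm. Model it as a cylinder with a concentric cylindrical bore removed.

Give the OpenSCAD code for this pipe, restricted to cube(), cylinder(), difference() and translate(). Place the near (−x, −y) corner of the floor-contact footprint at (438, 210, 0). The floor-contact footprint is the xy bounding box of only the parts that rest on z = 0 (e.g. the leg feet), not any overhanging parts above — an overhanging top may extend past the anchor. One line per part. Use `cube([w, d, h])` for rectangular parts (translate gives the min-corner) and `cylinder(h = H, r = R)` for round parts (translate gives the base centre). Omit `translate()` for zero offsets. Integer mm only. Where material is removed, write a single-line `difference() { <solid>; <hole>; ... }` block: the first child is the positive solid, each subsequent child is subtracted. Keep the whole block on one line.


difference() { translate([533, 305, 0]) cylinder(h = 1864, r = 95); translate([533, 305, 0]) cylinder(h = 1864, r = 56); }


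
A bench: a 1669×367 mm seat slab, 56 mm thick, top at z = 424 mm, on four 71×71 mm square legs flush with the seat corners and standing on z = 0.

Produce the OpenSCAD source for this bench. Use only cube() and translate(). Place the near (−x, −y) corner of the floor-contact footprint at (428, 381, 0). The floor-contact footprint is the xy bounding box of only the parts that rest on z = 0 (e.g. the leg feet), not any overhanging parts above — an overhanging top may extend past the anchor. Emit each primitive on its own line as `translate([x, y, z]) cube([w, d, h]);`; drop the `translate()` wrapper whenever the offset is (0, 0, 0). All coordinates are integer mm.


translate([428, 381, 368]) cube([1669, 367, 56]);
translate([428, 381, 0]) cube([71, 71, 368]);
translate([428, 677, 0]) cube([71, 71, 368]);
translate([2026, 381, 0]) cube([71, 71, 368]);
translate([2026, 677, 0]) cube([71, 71, 368]);


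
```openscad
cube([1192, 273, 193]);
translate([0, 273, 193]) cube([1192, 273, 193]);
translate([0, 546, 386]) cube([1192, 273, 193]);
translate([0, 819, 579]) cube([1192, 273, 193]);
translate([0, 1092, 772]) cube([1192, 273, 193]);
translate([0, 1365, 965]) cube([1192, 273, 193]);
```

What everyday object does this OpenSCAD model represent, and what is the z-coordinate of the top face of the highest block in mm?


A staircase. The total rise is 1158 mm.

6 identical blocks, each offset up and back from the previous — a staircase. Each step is 193 mm tall and there are 6 of them, so the total rise is 6 × 193 = 1158 mm.


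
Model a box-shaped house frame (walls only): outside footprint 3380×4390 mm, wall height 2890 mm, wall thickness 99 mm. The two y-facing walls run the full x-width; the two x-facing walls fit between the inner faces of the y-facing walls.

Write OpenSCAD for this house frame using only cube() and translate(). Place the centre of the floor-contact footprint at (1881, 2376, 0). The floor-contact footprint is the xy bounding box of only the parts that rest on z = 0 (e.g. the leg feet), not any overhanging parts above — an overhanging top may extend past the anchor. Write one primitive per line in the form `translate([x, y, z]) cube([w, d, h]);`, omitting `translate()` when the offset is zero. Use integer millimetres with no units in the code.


translate([191, 181, 0]) cube([3380, 99, 2890]);
translate([191, 4472, 0]) cube([3380, 99, 2890]);
translate([191, 280, 0]) cube([99, 4192, 2890]);
translate([3472, 280, 0]) cube([99, 4192, 2890]);


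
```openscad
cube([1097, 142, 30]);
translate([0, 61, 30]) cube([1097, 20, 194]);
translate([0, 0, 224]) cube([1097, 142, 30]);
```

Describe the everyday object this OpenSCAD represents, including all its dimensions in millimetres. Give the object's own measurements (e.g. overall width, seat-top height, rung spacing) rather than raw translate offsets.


An I-beam lying along x, 1097 mm long. Overall section height 254 mm. Two flanges 142 mm wide (y) and 30 mm thick, one on the floor and one at the top; a web 20 mm thick runs between them, centred on the flange width.


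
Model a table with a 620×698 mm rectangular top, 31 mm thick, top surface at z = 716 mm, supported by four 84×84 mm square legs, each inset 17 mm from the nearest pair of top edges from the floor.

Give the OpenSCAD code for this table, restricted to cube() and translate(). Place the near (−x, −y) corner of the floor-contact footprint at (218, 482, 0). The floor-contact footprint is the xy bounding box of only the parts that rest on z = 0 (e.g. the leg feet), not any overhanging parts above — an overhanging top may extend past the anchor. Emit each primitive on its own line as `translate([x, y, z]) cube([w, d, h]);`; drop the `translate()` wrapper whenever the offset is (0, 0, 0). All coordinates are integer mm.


translate([201, 465, 685]) cube([620, 698, 31]);
translate([218, 482, 0]) cube([84, 84, 685]);
translate([720, 482, 0]) cube([84, 84, 685]);
translate([218, 1062, 0]) cube([84, 84, 685]);
translate([720, 1062, 0]) cube([84, 84, 685]);


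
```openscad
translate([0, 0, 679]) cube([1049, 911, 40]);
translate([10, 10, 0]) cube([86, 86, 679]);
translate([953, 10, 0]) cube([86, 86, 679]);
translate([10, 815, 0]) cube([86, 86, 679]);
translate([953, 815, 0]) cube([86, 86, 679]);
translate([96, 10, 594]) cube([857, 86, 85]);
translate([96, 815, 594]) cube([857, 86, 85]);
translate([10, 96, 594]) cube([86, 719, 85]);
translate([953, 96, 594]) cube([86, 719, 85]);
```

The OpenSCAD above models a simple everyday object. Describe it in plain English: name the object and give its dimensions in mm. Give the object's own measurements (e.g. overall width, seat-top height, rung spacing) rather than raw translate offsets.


A table: top 1049 mm (x) × 911 mm (y), 40 mm thick, upper face at z = 719 mm, on four 86×86 mm square legs, each inset 10 mm from the nearest pair of top edges from z = 0 to the bottom of the top. Four apron rails, 86 mm thick and 85 mm tall, run between adjacent legs with their top edges flush with the underside of the top and their outer faces flush with the legs' outer faces.


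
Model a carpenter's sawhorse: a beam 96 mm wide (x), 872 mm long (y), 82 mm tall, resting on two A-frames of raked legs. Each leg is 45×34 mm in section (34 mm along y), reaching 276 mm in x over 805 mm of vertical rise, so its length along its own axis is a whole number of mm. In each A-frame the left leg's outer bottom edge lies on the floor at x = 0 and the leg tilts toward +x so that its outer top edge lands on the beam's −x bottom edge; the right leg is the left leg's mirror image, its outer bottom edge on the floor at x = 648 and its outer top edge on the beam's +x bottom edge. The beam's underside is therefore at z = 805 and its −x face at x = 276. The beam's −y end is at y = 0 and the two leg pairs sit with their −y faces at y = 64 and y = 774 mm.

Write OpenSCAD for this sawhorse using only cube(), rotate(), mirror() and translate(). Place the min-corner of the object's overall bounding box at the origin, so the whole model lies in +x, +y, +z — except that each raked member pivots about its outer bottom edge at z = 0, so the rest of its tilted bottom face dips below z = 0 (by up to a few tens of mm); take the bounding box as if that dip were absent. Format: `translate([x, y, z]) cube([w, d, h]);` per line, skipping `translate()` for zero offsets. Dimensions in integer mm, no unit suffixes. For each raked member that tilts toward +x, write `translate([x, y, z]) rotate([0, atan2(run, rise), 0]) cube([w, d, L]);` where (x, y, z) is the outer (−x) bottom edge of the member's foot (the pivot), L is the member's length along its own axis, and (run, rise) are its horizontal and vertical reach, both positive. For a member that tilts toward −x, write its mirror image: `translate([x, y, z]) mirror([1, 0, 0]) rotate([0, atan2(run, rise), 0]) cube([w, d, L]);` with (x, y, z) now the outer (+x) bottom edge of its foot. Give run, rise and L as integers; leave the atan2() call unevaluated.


translate([276, 0, 805]) cube([96, 872, 82]);
translate([0, 64, 0]) rotate([0, atan2(276, 805), 0]) cube([45, 34, 851]);
translate([648, 64, 0]) mirror([1, 0, 0]) rotate([0, atan2(276, 805), 0]) cube([45, 34, 851]);
translate([0, 774, 0]) rotate([0, atan2(276, 805), 0]) cube([45, 34, 851]);
translate([648, 774, 0]) mirror([1, 0, 0]) rotate([0, atan2(276, 805), 0]) cube([45, 34, 851]);


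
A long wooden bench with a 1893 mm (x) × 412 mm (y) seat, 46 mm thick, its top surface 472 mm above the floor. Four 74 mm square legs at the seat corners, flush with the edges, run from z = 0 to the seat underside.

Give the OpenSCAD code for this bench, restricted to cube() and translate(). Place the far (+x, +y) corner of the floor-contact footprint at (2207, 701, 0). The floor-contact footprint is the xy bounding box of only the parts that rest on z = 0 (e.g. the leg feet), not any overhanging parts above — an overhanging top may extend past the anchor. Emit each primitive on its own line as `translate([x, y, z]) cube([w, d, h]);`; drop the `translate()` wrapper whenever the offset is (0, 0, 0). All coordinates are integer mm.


translate([314, 289, 426]) cube([1893, 412, 46]);
translate([314, 289, 0]) cube([74, 74, 426]);
translate([314, 627, 0]) cube([74, 74, 426]);
translate([2133, 289, 0]) cube([74, 74, 426]);
translate([2133, 627, 0]) cube([74, 74, 426]);


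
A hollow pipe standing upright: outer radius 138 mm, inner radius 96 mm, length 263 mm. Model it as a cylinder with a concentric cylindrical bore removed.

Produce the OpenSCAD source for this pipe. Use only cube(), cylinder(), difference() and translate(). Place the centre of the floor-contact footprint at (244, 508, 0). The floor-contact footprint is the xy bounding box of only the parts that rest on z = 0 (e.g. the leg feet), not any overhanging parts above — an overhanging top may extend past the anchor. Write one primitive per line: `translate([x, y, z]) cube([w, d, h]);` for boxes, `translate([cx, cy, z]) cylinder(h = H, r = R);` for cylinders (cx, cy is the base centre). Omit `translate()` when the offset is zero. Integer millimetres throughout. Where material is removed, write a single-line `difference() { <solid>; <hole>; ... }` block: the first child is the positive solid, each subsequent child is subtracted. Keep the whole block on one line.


difference() { translate([244, 508, 0]) cylinder(h = 263, r = 138); translate([244, 508, 0]) cylinder(h = 263, r = 96); }


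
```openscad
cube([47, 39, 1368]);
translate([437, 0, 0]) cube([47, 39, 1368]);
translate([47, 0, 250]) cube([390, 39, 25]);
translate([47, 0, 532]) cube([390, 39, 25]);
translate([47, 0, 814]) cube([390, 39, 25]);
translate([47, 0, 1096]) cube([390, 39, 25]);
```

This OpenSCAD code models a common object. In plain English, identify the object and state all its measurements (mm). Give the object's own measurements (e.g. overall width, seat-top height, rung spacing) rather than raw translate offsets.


A straight ladder. Two 47×39 mm vertical rails, 1368 mm tall, stand 484 mm apart (outside-to-outside) with their front faces coplanar on the −y side. 4 rungs, each 39 mm deep and 25 mm tall, span between the inner faces of the rails, front faces flush with the rails. The lowest rung's underside is at z = 250 mm and rungs are spaced 282 mm apart (underside to underside).


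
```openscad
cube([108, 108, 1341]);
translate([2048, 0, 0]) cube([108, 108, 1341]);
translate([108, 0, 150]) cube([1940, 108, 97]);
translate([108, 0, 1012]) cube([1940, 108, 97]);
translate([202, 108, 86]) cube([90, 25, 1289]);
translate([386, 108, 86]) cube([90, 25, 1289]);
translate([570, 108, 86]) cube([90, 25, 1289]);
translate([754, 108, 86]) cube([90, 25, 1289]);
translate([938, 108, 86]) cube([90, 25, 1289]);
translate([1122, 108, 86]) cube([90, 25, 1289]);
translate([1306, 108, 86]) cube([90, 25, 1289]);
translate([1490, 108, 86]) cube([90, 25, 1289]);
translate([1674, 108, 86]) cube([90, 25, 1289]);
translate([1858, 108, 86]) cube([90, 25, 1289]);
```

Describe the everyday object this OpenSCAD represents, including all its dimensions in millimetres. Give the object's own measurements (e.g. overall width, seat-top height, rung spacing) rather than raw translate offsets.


A fence section. Two 108×108 mm posts, 1341 mm tall, stand on the floor with a clear span of 1940 mm between their inner faces. Two horizontal rails of 108×97 mm section span the gap between the posts with their undersides at z = 150 mm and z = 1012 mm, flush with the posts' −y face. 10 pickets, each 90 mm wide, 25 mm thick and 1289 mm tall, are fixed to the +y face of the rails with their bottoms at z = 86 mm, spaced across the span with a 94 mm gap after the −x post and between neighbouring pickets, with 100 mm left before the +x post.


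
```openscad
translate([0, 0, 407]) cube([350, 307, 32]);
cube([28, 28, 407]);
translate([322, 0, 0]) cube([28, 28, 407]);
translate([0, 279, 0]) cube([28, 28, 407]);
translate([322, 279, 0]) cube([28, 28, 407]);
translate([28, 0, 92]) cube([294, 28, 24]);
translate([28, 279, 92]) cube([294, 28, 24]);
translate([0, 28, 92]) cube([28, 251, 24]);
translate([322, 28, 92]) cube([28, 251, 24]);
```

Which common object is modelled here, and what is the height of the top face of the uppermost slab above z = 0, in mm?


A stool. The seat height is 439 mm.

A 350×307×32 slab at z = 407 on four corner posts — a stool. The seat top is 407 + 32 = 439 mm.


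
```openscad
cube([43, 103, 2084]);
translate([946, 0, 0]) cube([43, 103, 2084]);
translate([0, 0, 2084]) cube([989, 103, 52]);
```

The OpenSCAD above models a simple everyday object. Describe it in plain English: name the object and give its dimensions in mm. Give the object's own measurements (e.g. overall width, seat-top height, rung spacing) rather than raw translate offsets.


A door frame. The clear opening is 903 mm wide and 2084 mm high. Two 43 mm wide jambs, 103 mm deep, stand either side of the opening from the floor to the top of the opening. A 52 mm thick head sits across the top of both jambs, spanning the full outside width of the frame.


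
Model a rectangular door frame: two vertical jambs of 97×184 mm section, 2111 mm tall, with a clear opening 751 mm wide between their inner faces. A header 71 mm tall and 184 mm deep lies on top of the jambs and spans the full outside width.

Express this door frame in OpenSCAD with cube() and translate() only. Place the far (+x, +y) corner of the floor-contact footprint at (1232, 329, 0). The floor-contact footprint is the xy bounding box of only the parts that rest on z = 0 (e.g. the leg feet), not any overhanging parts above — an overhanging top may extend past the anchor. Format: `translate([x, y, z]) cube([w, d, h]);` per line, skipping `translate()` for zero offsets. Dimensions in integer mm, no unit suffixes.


translate([287, 145, 0]) cube([97, 184, 2111]);
translate([1135, 145, 0]) cube([97, 184, 2111]);
translate([287, 145, 2111]) cube([945, 184, 71]);


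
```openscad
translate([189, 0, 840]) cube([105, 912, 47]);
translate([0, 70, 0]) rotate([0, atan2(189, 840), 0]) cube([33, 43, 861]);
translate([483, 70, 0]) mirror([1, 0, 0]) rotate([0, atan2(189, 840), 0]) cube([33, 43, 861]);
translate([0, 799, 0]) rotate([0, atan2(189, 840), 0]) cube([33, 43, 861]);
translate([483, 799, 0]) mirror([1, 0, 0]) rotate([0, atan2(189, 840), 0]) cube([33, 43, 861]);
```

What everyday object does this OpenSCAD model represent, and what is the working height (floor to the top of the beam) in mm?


A sawhorse. The overall height is 887 mm.

A beam across two mirrored pairs of raked legs — a sawhorse. The beam's underside is at z = 840 (matching the legs' vertical rise in atan2(189, 840)) and the beam is 47 mm tall, so its top is at 840 + 47 = 887 mm. The raked legs top out at the beam's underside, so that is the highest point.


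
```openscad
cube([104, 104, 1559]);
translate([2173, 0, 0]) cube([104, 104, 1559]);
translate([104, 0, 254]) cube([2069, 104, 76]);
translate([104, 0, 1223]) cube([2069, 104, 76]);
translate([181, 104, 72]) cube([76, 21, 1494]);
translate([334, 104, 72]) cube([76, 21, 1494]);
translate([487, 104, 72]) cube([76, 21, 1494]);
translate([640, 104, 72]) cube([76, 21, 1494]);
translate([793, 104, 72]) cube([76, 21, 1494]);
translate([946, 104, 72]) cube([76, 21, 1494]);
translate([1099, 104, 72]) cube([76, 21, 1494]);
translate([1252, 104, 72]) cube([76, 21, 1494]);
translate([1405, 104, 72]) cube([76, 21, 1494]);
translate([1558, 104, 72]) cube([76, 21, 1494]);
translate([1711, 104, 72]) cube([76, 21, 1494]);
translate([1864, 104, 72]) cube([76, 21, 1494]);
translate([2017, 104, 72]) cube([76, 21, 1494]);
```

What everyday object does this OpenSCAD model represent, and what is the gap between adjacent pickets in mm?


A fence section. The picket gap is 77 mm.

Two posts, two rails, 13 pickets — a fence section. Span 2069 mm holds 13 pickets of 76 mm with 14 equal gaps: ⌊(2069 − 13·76) / 14⌋ = 77 mm.


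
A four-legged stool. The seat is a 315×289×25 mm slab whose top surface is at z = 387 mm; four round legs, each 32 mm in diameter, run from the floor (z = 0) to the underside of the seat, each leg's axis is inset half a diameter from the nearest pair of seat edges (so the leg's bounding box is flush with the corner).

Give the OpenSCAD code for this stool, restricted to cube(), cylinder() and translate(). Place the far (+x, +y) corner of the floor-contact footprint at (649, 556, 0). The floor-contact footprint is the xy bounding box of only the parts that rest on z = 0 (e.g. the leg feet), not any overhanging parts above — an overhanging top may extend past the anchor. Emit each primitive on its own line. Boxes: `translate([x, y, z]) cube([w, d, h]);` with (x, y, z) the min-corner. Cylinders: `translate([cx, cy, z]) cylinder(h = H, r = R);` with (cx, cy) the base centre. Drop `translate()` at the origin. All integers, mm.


translate([334, 267, 362]) cube([315, 289, 25]);
translate([350, 283, 0]) cylinder(h = 362, r = 16);
translate([633, 283, 0]) cylinder(h = 362, r = 16);
translate([350, 540, 0]) cylinder(h = 362, r = 16);
translate([633, 540, 0]) cylinder(h = 362, r = 16);


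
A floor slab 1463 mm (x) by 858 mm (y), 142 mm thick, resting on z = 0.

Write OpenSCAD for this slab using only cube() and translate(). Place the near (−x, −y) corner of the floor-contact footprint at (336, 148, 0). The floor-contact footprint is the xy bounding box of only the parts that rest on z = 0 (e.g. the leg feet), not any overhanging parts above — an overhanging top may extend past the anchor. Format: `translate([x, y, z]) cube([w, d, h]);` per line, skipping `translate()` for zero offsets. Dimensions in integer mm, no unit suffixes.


translate([336, 148, 0]) cube([1463, 858, 142]);


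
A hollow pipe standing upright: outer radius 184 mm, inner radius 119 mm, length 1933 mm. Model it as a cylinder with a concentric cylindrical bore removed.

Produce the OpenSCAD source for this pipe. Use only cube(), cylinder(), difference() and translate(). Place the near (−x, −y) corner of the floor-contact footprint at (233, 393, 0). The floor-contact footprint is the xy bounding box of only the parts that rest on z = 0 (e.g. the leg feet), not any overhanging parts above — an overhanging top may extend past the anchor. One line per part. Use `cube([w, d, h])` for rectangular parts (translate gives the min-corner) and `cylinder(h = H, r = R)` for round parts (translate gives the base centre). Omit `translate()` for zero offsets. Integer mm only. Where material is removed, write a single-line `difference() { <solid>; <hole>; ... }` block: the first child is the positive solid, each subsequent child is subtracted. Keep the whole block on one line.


difference() { translate([417, 577, 0]) cylinder(h = 1933, r = 184); translate([417, 577, 0]) cylinder(h = 1933, r = 119); }


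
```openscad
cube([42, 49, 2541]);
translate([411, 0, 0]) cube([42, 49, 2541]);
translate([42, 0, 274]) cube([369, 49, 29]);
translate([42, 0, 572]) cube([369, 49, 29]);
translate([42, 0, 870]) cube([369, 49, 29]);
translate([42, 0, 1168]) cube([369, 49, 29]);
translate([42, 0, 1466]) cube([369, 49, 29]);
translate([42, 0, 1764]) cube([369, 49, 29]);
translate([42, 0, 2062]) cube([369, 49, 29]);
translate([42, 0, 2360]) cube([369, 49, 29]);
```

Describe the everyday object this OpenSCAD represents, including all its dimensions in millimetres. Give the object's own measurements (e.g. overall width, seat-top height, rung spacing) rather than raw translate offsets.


A straight ladder. Two 42×49 mm vertical rails, 2541 mm tall, stand 453 mm apart (outside-to-outside) with their front faces coplanar on the −y side. 8 rungs, each 49 mm deep and 29 mm tall, span between the inner faces of the rails, front faces flush with the rails. The lowest rung's underside is at z = 274 mm and rungs are spaced 298 mm apart (underside to underside).


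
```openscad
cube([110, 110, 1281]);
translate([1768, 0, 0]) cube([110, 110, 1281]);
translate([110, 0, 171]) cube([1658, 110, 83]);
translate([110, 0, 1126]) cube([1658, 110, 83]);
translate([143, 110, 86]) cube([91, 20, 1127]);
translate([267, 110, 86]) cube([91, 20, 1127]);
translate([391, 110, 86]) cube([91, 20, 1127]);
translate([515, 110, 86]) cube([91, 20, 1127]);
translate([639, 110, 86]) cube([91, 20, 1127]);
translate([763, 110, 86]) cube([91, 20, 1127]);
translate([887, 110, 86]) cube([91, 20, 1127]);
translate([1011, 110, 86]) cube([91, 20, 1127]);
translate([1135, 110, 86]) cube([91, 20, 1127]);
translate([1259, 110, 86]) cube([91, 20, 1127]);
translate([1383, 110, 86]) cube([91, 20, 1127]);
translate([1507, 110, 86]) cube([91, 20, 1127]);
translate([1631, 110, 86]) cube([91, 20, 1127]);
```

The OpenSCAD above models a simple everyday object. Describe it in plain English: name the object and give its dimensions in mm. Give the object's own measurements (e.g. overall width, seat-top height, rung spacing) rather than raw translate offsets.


A fence section. Two 110×110 mm posts, 1281 mm tall, stand on the floor with a clear span of 1658 mm between their inner faces. Two horizontal rails of 110×83 mm section span the gap between the posts with their undersides at z = 171 mm and z = 1126 mm, flush with the posts' −y face. 13 pickets, each 91 mm wide, 20 mm thick and 1127 mm tall, are fixed to the +y face of the rails with their bottoms at z = 86 mm, spaced across the span with a 33 mm gap after the −x post and between neighbouring pickets, with 46 mm left before the +x post.


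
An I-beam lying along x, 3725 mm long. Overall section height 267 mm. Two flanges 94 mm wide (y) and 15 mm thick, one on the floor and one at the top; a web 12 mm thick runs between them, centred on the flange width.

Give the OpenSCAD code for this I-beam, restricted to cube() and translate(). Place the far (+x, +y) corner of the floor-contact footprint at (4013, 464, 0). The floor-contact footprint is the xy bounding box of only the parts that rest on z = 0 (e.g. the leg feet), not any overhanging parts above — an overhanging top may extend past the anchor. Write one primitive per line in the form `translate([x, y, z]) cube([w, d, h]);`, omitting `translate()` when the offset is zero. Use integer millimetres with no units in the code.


translate([288, 370, 0]) cube([3725, 94, 15]);
translate([288, 411, 15]) cube([3725, 12, 237]);
translate([288, 370, 252]) cube([3725, 94, 15]);


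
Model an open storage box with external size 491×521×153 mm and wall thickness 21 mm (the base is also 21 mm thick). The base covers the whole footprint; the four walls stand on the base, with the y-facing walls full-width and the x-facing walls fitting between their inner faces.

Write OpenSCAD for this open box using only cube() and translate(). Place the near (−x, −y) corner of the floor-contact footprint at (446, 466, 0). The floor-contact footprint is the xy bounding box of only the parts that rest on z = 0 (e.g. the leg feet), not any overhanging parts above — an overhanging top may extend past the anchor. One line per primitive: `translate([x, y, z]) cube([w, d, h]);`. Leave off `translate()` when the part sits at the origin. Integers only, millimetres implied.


translate([446, 466, 0]) cube([491, 521, 21]);
translate([446, 466, 21]) cube([491, 21, 132]);
translate([446, 966, 21]) cube([491, 21, 132]);
translate([446, 487, 21]) cube([21, 479, 132]);
translate([916, 487, 21]) cube([21, 479, 132]);


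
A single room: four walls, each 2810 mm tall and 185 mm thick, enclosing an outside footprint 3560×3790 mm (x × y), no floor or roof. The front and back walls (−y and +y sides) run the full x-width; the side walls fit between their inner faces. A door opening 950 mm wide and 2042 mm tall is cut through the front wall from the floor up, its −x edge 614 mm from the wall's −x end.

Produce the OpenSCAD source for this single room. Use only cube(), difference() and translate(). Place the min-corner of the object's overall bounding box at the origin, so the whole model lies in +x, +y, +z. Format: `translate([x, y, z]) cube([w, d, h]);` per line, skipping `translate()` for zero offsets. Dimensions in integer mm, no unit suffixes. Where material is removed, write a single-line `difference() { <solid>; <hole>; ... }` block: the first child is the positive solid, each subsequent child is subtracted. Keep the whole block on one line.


difference() { cube([3560, 185, 2810]); translate([614, 0, 0]) cube([950, 185, 2042]); }
translate([0, 3605, 0]) cube([3560, 185, 2810]);
translate([0, 185, 0]) cube([185, 3420, 2810]);
translate([3375, 185, 0]) cube([185, 3420, 2810]);


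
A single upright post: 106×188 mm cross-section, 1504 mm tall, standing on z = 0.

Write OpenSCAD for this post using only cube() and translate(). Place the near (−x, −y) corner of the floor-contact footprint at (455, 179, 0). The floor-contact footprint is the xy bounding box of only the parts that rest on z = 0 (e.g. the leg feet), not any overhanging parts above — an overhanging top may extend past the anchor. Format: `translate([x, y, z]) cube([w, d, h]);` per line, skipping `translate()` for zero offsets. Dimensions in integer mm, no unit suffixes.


translate([455, 179, 0]) cube([106, 188, 1504]);


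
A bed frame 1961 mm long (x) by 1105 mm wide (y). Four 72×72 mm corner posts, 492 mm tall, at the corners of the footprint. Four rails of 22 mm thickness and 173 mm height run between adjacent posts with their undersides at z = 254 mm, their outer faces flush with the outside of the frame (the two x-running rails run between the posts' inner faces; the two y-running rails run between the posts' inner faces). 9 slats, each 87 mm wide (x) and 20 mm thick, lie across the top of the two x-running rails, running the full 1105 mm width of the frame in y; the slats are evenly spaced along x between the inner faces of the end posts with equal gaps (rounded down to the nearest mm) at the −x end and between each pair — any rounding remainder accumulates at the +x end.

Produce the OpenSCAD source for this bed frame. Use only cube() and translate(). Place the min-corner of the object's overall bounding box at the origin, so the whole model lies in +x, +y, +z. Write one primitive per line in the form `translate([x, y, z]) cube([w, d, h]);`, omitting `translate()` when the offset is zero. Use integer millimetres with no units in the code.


cube([72, 72, 492]);
translate([0, 1033, 0]) cube([72, 72, 492]);
translate([1889, 0, 0]) cube([72, 72, 492]);
translate([1889, 1033, 0]) cube([72, 72, 492]);
translate([72, 0, 254]) cube([1817, 22, 173]);
translate([72, 1083, 254]) cube([1817, 22, 173]);
translate([0, 72, 254]) cube([22, 961, 173]);
translate([1939, 72, 254]) cube([22, 961, 173]);
translate([175, 0, 427]) cube([87, 1105, 20]);
translate([365, 0, 427]) cube([87, 1105, 20]);
translate([555, 0, 427]) cube([87, 1105, 20]);
translate([745, 0, 427]) cube([87, 1105, 20]);
translate([935, 0, 427]) cube([87, 1105, 20]);
translate([1125, 0, 427]) cube([87, 1105, 20]);
translate([1315, 0, 427]) cube([87, 1105, 20]);
translate([1505, 0, 427]) cube([87, 1105, 20]);
translate([1695, 0, 427]) cube([87, 1105, 20]);


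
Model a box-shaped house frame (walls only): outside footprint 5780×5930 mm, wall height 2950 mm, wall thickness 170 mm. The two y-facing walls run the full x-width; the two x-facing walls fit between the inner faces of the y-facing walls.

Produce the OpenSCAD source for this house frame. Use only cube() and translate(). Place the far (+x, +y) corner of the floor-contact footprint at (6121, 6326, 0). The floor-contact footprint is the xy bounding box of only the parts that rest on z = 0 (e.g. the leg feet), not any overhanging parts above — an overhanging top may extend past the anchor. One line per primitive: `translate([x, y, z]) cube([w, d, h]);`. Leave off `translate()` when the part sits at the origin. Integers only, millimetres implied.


translate([341, 396, 0]) cube([5780, 170, 2950]);
translate([341, 6156, 0]) cube([5780, 170, 2950]);
translate([341, 566, 0]) cube([170, 5590, 2950]);
translate([5951, 566, 0]) cube([170, 5590, 2950]);


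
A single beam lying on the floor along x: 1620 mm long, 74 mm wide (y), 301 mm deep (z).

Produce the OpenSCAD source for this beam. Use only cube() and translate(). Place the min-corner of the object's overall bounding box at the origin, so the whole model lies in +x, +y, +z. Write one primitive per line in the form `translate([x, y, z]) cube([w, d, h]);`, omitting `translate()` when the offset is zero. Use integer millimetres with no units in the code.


cube([1620, 74, 301]);


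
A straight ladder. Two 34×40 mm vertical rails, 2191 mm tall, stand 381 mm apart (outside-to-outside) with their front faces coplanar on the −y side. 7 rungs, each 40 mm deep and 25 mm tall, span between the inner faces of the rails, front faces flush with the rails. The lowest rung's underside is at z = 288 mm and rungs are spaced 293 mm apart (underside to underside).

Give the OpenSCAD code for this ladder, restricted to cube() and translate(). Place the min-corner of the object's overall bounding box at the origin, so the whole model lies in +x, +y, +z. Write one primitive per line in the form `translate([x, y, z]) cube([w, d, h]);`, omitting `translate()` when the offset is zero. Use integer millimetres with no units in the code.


// rung span = 381 - 2*34 = 313
// rung[k] z = 288 + k*293
cube([34, 40, 2191]);
translate([347, 0, 0]) cube([34, 40, 2191]);
translate([34, 0, 288]) cube([313, 40, 25]);
translate([34, 0, 581]) cube([313, 40, 25]);
translate([34, 0, 874]) cube([313, 40, 25]);
translate([34, 0, 1167]) cube([313, 40, 25]);
translate([34, 0, 1460]) cube([313, 40, 25]);
translate([34, 0, 1753]) cube([313, 40, 25]);
translate([34, 0, 2046]) cube([313, 40, 25]);


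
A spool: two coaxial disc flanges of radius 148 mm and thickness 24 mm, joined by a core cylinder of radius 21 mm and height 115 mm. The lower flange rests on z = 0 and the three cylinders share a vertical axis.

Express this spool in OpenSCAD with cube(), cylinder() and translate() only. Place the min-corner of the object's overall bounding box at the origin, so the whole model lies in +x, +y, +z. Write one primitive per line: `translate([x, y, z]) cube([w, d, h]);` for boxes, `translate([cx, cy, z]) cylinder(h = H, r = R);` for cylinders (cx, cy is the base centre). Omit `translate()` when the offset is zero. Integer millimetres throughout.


translate([148, 148, 0]) cylinder(h = 24, r = 148);
translate([148, 148, 24]) cylinder(h = 115, r = 21);
translate([148, 148, 139]) cylinder(h = 24, r = 148);


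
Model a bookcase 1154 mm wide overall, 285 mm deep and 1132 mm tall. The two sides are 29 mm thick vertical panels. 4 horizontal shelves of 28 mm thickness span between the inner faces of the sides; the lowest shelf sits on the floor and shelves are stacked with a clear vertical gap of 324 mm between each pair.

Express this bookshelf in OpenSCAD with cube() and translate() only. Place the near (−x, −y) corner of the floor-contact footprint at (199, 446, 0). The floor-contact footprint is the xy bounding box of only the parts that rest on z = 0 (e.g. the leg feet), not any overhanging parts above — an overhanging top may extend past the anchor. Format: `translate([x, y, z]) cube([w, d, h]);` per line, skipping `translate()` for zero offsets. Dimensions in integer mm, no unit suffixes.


translate([199, 446, 0]) cube([29, 285, 1132]);
translate([1324, 446, 0]) cube([29, 285, 1132]);
translate([228, 446, 0]) cube([1096, 285, 28]);
translate([228, 446, 352]) cube([1096, 285, 28]);
translate([228, 446, 704]) cube([1096, 285, 28]);
translate([228, 446, 1056]) cube([1096, 285, 28]);


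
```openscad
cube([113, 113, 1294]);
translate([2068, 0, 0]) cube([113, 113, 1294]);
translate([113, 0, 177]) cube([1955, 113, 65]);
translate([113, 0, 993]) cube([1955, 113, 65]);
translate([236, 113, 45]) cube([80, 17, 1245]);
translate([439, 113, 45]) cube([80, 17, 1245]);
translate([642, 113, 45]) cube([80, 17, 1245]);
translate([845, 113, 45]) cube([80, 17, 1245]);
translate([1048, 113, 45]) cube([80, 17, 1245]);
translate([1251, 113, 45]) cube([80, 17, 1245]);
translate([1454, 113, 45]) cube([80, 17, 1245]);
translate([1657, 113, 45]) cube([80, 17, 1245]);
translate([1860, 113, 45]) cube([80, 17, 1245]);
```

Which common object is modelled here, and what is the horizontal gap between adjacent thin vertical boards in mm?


A fence section. The picket gap is 123 mm.

Two posts, two rails, 9 pickets — a fence section. Span 1955 mm holds 9 pickets of 80 mm with 10 equal gaps: ⌊(1955 − 9·80) / 10⌋ = 123 mm.


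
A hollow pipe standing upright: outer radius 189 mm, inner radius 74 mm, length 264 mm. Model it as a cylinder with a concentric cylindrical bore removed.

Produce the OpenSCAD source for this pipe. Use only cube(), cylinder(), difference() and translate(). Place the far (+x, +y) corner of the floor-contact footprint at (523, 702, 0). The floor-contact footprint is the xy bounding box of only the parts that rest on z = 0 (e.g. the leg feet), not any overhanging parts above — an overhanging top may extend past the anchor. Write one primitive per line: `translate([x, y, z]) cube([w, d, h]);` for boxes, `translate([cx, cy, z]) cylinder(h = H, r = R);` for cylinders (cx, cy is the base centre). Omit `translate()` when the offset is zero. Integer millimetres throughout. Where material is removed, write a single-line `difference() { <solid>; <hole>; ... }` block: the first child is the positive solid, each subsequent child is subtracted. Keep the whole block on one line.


difference() { translate([334, 513, 0]) cylinder(h = 264, r = 189); translate([334, 513, 0]) cylinder(h = 264, r = 74); }
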